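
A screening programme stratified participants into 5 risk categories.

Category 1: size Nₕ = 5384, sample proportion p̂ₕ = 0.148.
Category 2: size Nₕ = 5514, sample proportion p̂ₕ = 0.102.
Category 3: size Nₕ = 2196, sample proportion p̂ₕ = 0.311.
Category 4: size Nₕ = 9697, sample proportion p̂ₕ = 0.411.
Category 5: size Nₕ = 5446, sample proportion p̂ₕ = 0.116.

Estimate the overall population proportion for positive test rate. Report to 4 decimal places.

N = 5384 + 5514 + 2196 + 9697 + 5446 = 28237.
Overall proportion = Σ (Nₕ/N)·p̂ₕ.
Σ Nₕp̂ₕ = 796.832 + 562.428 + 682.956 + 3985.467 + 631.736 = 6659.419.
6659.419 / 28237 = 0.235840... → 0.2358.

0.2358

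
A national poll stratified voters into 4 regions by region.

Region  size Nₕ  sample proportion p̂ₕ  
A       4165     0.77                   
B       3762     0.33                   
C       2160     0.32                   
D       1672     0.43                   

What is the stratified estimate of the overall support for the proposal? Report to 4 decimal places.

0.4982

Wₕ = Nₕ/N with N = 11759: 0.3542, 0.3199, 0.1837, 0.1422.
p̂_st = 0.3542·0.77 + 0.3199·0.33 + 0.1837·0.32 + 0.1422·0.43 ≈ 0.498229... → 0.4982.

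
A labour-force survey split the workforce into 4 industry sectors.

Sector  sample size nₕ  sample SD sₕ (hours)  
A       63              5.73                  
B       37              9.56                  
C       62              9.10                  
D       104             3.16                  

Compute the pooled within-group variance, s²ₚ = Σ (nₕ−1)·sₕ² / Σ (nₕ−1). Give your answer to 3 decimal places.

A: (63−1)·5.73² = 62·32.8329 = 2035.6398
B: (37−1)·9.56² = 36·91.3936 = 3290.1696
C: (62−1)·9.10² = 61·82.81 = 5051.41
D: (104−1)·3.16² = 103·9.9856 = 1028.5168
Numerator = 11405.7362; denominator = Σ(nₕ−1) = 262.
s²ₚ = 11405.7362/262 = 43.53334... → 43.533.

43.533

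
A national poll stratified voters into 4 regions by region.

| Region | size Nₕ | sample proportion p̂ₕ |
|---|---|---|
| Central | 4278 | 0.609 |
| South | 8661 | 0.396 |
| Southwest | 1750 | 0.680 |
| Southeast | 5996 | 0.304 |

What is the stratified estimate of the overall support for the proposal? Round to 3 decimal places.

Wₕ = Nₕ/N with N = 20685: 0.2068, 0.4187, 0.0846, 0.2899.
p̂_st = 0.2068·0.609 + 0.4187·0.396 + 0.0846·0.680 + 0.2899·0.304 ≈ 0.43741... → 0.437.

0.437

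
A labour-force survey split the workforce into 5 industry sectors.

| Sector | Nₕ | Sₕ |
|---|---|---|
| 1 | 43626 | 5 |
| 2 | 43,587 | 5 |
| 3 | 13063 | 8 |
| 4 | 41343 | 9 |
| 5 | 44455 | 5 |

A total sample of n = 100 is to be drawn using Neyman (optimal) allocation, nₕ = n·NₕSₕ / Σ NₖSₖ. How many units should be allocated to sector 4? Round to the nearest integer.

1: NₕSₕ = 43626·5 = 218130
2: NₕSₕ = 43587·5 = 217935
3: NₕSₕ = 13063·8 = 104504
4: NₕSₕ = 41343·9 = 372087
5: NₕSₕ = 44455·5 = 222275
Σ NₕSₕ = 1134931.
n_4 = 100·372087/1134931 = 32.785... → 33.

33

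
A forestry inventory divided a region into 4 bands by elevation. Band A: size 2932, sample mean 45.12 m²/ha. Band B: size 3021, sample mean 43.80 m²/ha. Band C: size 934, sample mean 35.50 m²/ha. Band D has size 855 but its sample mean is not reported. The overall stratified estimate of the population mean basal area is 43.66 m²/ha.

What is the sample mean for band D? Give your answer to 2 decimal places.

Σ Nₕx̄ₕ = N·μ, so 855·x̄_D = 7742·43.66 − (2932·45.12 + 3021·43.80 + 934·35.50).
= 338015.72 − 297768.64 = 40247.08.
x̄_D = 40247.08 / 855 = 47.0726... → 47.07.

47.07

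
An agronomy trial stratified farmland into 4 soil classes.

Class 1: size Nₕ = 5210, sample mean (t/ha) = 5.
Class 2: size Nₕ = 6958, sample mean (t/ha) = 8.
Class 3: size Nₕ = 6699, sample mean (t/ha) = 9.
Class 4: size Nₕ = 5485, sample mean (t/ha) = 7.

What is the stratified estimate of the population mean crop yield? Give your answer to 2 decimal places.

N = 24352; weights Wₕ = Nₕ/N = (0.2139, 0.2857, 0.2751, 0.2252).
x̄_st = Σ Wₕ·x̄ₕ = 0.2139·5 + 0.2857·8 + 0.2751·9 + 0.2252·7 ≈ 7.4080...
→ 7.41.

7.41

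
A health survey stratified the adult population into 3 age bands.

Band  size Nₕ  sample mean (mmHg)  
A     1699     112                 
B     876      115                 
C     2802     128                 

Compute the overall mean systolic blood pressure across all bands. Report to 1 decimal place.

N = 5377; weights Wₕ = Nₕ/N = (0.3160, 0.1629, 0.5211).
x̄_st = Σ Wₕ·x̄ₕ = 0.3160·112 + 0.1629·115 + 0.5211·128 ≈ 120.826...
→ 120.8.

120.8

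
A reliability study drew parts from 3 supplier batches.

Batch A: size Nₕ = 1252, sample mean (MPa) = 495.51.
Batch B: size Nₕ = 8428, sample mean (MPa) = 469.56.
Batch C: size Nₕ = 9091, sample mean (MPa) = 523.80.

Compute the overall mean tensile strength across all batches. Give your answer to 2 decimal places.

497.56

N = 1252 + 8428 + 9091 = 18771.
Weight each subgroup mean by Nₕ/N and sum.
Σ Nₕx̄ₕ = 1252·495.51 + 8428·469.56 + 9091·523.80 = 620378.52 + 3957451.68 + 4761865.8 = 9339696.
Divide by N: 9339696 / 18771 = 497.5599... → 497.56.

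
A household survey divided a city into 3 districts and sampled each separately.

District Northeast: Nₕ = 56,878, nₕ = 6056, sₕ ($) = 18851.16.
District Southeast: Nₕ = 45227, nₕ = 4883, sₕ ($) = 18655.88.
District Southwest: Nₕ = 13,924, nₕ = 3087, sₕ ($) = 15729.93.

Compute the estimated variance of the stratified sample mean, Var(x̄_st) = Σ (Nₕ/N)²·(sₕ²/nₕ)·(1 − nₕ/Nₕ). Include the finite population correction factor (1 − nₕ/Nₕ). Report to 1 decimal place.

N = 116029; Wₕ = Nₕ/N.
district Northeast: (56878/116029)²·18851.16²/6056·(1 − 6056/56878) = 12599.4986
district Southeast: (45227/116029)²·18655.88²/4883·(1 − 4883/45227) = 9660.2506
district Southwest: (13924/116029)²·15729.93²/3087·(1 − 3087/13924) = 898.3735
Sum = 23158.1227 → 23158.1.

23158.1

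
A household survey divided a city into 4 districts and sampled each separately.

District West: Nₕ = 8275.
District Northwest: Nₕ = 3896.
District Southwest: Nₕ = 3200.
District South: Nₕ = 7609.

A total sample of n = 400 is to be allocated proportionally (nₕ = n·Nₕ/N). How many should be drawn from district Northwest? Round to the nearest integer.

68

N = 8275 + 3896 + 3200 + 7609 = 22980.
n_Northwest = 400·3896/22980 = 67.815... → 68.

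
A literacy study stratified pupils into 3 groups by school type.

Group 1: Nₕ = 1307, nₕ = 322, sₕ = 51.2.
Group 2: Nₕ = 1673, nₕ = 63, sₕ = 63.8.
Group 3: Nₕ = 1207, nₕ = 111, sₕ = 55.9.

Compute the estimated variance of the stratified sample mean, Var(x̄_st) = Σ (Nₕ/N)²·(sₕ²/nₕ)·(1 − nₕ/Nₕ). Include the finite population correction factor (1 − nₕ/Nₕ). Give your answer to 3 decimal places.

N = 4187. Term for each stratum: Wₕ²sₕ²/nₕ·(1−nₕ/Nₕ).
Var(x̄_st) = 0.597847 + 9.926970 + 2.124284 = 12.649101 → 12.649.

12.649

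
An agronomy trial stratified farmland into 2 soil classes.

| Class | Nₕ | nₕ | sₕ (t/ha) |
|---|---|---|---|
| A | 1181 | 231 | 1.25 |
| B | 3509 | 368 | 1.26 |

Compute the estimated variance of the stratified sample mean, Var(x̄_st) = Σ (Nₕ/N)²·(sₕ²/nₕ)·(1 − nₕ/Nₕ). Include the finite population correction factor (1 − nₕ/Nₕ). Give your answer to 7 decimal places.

N = 4690. Term for each stratum: Wₕ²sₕ²/nₕ·(1−nₕ/Nₕ).
Var(x̄_st) = 0.0003450133 + 0.0021617173 = 0.0025067306 → 0.0025067.

0.0025067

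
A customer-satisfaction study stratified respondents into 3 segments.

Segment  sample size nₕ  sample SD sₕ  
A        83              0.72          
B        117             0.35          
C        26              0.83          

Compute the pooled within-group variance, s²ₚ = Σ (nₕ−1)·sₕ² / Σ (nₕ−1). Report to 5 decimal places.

Degrees of freedom: 82 + 116 + 25 = 223.
Σ(nₕ−1)sₕ² = 82·0.5184 + 116·0.1225 + 25·0.6889 = 73.9413.
s²ₚ = 73.9413 / 223 = 0.3315753... → 0.33158.

0.33158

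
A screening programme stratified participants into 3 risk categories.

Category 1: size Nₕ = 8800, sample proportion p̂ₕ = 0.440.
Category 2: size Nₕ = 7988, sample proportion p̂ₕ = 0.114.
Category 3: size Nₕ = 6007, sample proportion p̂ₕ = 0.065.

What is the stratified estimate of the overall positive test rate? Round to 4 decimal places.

Wₕ = Nₕ/N with N = 22795: 0.3860, 0.3504, 0.2635.
p̂_st = 0.3860·0.440 + 0.3504·0.114 + 0.2635·0.065 ≈ 0.226940... → 0.2269.

0.2269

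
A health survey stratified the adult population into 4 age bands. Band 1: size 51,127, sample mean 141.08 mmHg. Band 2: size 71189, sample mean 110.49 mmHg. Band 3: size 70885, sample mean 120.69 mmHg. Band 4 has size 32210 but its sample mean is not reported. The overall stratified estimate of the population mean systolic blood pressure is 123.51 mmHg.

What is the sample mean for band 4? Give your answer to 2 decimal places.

130.60

Σ Nₕx̄ₕ = N·μ, so 32210·x̄_4 = 225411·123.51 − (51127·141.08 + 71189·110.49 + 70885·120.69).
= 27840512.61 − 23633780.42 = 4206732.19.
x̄_4 = 4206732.19 / 32210 = 130.6033... → 130.60.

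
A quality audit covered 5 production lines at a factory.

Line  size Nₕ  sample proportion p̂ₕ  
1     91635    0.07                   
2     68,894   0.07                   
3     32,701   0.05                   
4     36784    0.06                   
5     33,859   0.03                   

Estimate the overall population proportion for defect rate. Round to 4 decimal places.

N = 91635 + 68894 + 32701 + 36784 + 33859 = 263873.
Overall proportion = Σ (Nₕ/N)·p̂ₕ.
Σ Nₕp̂ₕ = 6414.45 + 4822.58 + 1635.05 + 2207.04 + 1015.77 = 16094.89.
16094.89 / 263873 = 0.060995... → 0.0610.

0.0610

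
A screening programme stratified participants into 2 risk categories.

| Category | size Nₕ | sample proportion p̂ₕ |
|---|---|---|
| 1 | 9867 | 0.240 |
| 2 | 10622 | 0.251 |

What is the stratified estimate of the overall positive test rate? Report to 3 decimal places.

N = 9867 + 10622 = 20489.
Overall proportion = Σ (Nₕ/N)·p̂ₕ.
Σ Nₕp̂ₕ = 2368.08 + 2666.122 = 5034.202.
5034.202 / 20489 = 0.24570... → 0.246.

0.246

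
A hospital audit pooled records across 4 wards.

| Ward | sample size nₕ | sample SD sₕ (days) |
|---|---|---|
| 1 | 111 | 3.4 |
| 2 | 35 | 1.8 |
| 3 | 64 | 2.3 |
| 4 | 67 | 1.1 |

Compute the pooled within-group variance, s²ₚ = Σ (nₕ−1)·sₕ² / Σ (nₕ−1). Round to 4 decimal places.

1: (111−1)·3.4² = 110·11.56 = 1271.6
2: (35−1)·1.8² = 34·3.24 = 110.16
3: (64−1)·2.3² = 63·5.29 = 333.27
4: (67−1)·1.1² = 66·1.21 = 79.86
Numerator = 1794.89; denominator = Σ(nₕ−1) = 273.
s²ₚ = 1794.89/273 = 6.574689... → 6.5747.

6.5747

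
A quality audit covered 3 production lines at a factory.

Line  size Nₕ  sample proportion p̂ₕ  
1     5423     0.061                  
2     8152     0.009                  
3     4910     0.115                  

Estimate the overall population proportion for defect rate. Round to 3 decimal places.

Wₕ = Nₕ/N with N = 18485: 0.2934, 0.4410, 0.2656.
p̂_st = 0.2934·0.061 + 0.4410·0.009 + 0.2656·0.115 ≈ 0.05241... → 0.052.

0.052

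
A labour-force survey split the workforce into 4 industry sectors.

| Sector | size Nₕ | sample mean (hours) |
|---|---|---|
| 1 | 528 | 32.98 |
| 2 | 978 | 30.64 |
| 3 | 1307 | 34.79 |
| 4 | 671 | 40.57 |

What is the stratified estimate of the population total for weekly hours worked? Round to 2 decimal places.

Estimate total by summing Nₕ·x̄ₕ over strata.
528·32.98 + 978·30.64 + 1307·34.79 + 671·40.57 = 17413.44 + 29965.92 + 45470.53 + 27222.47 = 120072.36.

120072.36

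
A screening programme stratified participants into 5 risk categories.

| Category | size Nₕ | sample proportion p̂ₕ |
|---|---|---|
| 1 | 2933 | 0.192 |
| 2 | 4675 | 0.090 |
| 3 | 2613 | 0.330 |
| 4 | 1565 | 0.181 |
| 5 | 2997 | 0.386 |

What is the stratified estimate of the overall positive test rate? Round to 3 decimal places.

N = 2933 + 4675 + 2613 + 1565 + 2997 = 14783.
Overall proportion = Σ (Nₕ/N)·p̂ₕ.
Σ Nₕp̂ₕ = 563.136 + 420.75 + 862.29 + 283.265 + 1156.842 = 3286.283.
3286.283 / 14783 = 0.22230... → 0.222.

0.222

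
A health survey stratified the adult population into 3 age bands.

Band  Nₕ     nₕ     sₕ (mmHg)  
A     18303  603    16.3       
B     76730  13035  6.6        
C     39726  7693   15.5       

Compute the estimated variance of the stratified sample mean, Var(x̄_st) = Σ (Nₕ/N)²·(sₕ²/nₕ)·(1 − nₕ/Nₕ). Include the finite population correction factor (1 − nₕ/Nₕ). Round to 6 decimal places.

0.010948

N = 134759; Wₕ = Nₕ/N.
band A: (18303/134759)²·16.3²/603·(1 − 603/18303) = 0.007860278
band B: (76730/134759)²·6.6²/13035·(1 − 13035/76730) = 0.000899356
band C: (39726/134759)²·15.5²/7693·(1 − 7693/39726) = 0.002188389
Sum = 0.010948023 → 0.010948.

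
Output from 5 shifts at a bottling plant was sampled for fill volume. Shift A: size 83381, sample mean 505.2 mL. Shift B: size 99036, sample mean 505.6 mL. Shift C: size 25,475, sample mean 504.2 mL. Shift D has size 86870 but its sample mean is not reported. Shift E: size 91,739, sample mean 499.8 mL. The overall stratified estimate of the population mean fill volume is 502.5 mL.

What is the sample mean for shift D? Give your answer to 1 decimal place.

Σ Nₕx̄ₕ = N·μ, so 86870·x̄_D = 386501·502.5 − (83381·505.2 + 99036·505.6 + 25475·504.2 + 91739·499.8).
= 194216752.5 − 150892330 = 43324422.5.
x̄_D = 43324422.5 / 86870 = 498.727... → 498.7.

498.7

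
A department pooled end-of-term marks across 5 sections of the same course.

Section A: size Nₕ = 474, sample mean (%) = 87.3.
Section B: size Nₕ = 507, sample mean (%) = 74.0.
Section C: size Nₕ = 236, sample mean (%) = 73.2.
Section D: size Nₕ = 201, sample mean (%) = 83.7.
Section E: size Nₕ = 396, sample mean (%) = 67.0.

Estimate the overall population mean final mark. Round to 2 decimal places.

N = 474 + 507 + 236 + 201 + 396 = 1814.
Weight each subgroup mean by Nₕ/N and sum.
Σ Nₕx̄ₕ = 474·87.3 + 507·74.0 + 236·73.2 + 201·83.7 + 396·67.0 = 41380.2 + 37518 + 17275.2 + 16823.7 + 26532 = 139529.1.
Divide by N: 139529.1 / 1814 = 76.9179... → 76.92.

76.92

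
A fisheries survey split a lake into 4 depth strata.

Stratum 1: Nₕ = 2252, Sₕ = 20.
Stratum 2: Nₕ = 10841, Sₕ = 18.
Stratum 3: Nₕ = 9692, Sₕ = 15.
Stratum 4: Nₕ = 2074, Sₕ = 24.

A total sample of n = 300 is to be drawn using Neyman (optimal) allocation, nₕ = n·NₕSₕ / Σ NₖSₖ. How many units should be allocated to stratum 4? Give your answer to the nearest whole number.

34

1: NₕSₕ = 2252·20 = 45040
2: NₕSₕ = 10841·18 = 195138
3: NₕSₕ = 9692·15 = 145380
4: NₕSₕ = 2074·24 = 49776
Σ NₕSₕ = 435334.
n_4 = 300·49776/435334 = 34.302... → 34.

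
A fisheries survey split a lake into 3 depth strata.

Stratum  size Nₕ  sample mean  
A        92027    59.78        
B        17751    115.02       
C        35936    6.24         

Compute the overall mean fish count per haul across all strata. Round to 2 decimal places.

53.31

N = 145714; weights Wₕ = Nₕ/N = (0.6316, 0.1218, 0.2466).
x̄_st = Σ Wₕ·x̄ₕ = 0.6316·59.78 + 0.1218·115.02 + 0.2466·6.24 ≈ 53.3053...
→ 53.31.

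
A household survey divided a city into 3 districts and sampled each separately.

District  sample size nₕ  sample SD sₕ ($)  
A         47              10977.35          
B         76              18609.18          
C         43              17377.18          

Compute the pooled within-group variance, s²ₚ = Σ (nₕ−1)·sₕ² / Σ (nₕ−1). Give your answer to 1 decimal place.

A: (47−1)·10977.35² = 46·120502213.0225 = 5543101799.035
B: (76−1)·18609.18² = 75·346301580.2724 = 25972618520.43
C: (43−1)·17377.18² = 42·301966384.7524 = 12682588159.6008
Numerator = 44198308479.0658; denominator = Σ(nₕ−1) = 163.
s²ₚ = 44198308479.0658/163 = 271155266.743... → 271155266.7.

271155266.7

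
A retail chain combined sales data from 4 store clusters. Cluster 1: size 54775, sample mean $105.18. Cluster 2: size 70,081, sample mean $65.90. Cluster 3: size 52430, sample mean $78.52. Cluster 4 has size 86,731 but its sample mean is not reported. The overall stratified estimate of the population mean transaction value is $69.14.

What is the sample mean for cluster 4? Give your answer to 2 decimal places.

43.33

N = 54775 + 70081 + 52430 + 86731 = 264017.
Overall total = μ·N = 69.14·264017 = 18254135.38.
Subtract the known strata: 54775·105.18 + 70081·65.90 + 52430·78.52 = 14496376.
Remaining total for cluster 4: 18254135.38 − 14496376 = 3757759.38.
Divide by its size: 3757759.38 / 86731 = 43.3266... → 43.33.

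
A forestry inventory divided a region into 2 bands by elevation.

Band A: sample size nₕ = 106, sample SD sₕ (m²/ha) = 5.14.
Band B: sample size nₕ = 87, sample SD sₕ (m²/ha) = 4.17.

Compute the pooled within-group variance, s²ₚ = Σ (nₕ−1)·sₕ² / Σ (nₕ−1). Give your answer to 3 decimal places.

Degrees of freedom: 105 + 86 = 191.
Σ(nₕ−1)sₕ² = 105·26.4196 + 86·17.3889 = 4269.5034.
s²ₚ = 4269.5034 / 191 = 22.35342... → 22.353.

22.353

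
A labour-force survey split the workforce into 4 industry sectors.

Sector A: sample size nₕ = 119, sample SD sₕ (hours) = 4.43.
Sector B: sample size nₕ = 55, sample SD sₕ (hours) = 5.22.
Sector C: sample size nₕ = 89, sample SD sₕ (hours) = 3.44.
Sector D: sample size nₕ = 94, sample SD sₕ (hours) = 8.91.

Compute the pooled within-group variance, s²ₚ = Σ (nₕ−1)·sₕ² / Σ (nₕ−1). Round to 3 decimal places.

34.594

Degrees of freedom: 118 + 54 + 88 + 93 = 353.
Σ(nₕ−1)sₕ² = 118·19.6249 + 54·27.2484 + 88·11.8336 + 93·79.3881 = 12211.6019.
s²ₚ = 12211.6019 / 353 = 34.59377... → 34.594.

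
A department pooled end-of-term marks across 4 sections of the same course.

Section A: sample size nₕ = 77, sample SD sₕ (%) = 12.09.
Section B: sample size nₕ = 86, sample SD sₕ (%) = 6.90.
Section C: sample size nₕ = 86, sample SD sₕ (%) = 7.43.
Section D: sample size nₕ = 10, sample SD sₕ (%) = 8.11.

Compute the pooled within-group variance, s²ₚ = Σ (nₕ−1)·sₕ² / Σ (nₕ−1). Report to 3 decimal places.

80.157

Degrees of freedom: 76 + 85 + 85 + 9 = 255.
Σ(nₕ−1)sₕ² = 76·146.1681 + 85·47.61 + 85·55.2049 + 9·65.7721 = 20439.991.
s²ₚ = 20439.991 / 255 = 80.15683... → 80.157.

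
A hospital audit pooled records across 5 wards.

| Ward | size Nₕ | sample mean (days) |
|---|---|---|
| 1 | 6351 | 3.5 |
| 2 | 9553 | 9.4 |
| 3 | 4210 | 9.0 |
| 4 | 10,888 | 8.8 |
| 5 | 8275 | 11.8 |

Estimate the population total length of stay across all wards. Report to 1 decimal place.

Estimate total by summing Nₕ·x̄ₕ over strata.
6351·3.5 + 9553·9.4 + 4210·9.0 + 10888·8.8 + 8275·11.8 = 22228.5 + 89798.2 + 37890 + 95814.4 + 97645 = 343376.1.

343376.1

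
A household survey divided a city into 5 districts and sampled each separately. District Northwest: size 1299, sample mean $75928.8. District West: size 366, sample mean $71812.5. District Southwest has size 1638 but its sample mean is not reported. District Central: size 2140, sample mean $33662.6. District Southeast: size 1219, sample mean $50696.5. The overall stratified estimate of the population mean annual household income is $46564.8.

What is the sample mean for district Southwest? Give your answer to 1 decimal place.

31418.1

Σ Nₕx̄ₕ = N·μ, so 1638·x̄_Southwest = 6662·46564.8 − (1299·75928.8 + 366·71812.5 + 2140·33662.6 + 1219·50696.5).
= 310214697.6 − 258751883.7 = 51462813.9.
x̄_Southwest = 51462813.9 / 1638 = 31418.079... → 31418.1.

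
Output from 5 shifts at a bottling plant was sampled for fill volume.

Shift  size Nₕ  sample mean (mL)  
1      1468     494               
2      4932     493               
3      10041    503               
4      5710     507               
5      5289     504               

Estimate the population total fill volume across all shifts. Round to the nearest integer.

1: 1468·494 = 725192
2: 4932·493 = 2431476
3: 10041·503 = 5050623
4: 5710·507 = 2894970
5: 5289·504 = 2665656
τ̂ = Σ Nₕx̄ₕ = 13767917.

13767917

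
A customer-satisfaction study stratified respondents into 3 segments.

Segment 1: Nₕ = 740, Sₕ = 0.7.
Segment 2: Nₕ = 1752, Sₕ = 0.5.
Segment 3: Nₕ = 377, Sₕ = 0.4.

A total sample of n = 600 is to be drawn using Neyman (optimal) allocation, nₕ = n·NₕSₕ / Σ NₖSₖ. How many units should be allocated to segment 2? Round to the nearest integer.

340

1: NₕSₕ = 740·0.7 = 518
2: NₕSₕ = 1752·0.5 = 876
3: NₕSₕ = 377·0.4 = 150.8
Σ NₕSₕ = 1544.8.
n_2 = 600·876/1544.8 = 340.238... → 340.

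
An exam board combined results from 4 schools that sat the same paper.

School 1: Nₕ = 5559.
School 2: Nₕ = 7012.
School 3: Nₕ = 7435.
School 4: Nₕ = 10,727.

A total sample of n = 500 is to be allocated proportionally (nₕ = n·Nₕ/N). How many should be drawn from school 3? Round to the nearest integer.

N = 5559 + 7012 + 7435 + 10727 = 30733.
n_3 = 500·7435/30733 = 120.961... → 121.

121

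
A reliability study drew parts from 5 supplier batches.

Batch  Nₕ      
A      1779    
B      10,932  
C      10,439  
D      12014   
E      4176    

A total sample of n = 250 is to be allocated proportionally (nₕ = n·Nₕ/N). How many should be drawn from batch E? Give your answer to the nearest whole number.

27

N = 1779 + 10932 + 10439 + 12014 + 4176 = 39340.
n_E = 250·4176/39340 = 26.538... → 27.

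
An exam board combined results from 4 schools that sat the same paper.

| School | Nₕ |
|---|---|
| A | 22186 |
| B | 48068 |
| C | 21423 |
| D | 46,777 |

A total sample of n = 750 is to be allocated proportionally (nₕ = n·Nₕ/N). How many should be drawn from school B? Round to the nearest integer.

260

Share of school B = 48068/138454 = 0.34718.
Allocate 750 × 0.34718 = 260.383... → 260.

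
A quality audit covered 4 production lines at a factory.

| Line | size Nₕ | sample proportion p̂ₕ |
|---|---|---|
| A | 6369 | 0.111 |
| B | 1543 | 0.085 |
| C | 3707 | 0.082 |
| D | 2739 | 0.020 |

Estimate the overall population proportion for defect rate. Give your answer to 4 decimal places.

Wₕ = Nₕ/N with N = 14358: 0.4436, 0.1075, 0.2582, 0.1908.
p̂_st = 0.4436·0.111 + 0.1075·0.085 + 0.2582·0.082 + 0.1908·0.020 ≈ 0.083359... → 0.0834.

0.0834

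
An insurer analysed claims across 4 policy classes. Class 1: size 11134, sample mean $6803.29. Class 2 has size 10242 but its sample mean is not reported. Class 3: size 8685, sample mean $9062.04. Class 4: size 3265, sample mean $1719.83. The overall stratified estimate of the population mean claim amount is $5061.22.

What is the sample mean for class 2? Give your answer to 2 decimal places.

Σ Nₕx̄ₕ = N·μ, so 10242·x̄_2 = 33326·5061.22 − (11134·6803.29 + 8685·9062.04 + 3265·1719.83).
= 168670217.72 − 160066893.21 = 8603324.51.
x̄_2 = 8603324.51 / 10242 = 840.0043... → 840.00.

840.00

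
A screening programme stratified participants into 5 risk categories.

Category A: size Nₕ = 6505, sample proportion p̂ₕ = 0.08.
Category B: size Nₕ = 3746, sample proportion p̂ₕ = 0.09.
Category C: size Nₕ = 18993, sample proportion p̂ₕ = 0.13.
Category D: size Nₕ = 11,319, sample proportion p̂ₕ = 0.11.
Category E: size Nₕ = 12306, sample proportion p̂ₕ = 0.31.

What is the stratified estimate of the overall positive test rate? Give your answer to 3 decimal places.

0.159

Wₕ = Nₕ/N with N = 52869: 0.1230, 0.0709, 0.3592, 0.2141, 0.2328.
p̂_st = 0.1230·0.08 + 0.0709·0.09 + 0.3592·0.13 + 0.2141·0.11 + 0.2328·0.31 ≈ 0.15863... → 0.159.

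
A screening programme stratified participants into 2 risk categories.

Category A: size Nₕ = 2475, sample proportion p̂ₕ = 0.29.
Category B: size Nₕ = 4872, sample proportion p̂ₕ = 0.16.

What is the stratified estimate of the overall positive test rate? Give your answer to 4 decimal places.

Wₕ = Nₕ/N with N = 7347: 0.3369, 0.6631.
p̂_st = 0.3369·0.29 + 0.6631·0.16 ≈ 0.203793... → 0.2038.

0.2038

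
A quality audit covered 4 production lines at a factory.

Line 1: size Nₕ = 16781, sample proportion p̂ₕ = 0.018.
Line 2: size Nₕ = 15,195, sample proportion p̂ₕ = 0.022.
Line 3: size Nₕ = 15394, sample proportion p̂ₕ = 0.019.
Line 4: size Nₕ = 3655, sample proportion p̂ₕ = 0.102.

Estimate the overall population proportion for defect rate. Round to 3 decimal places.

0.026

Wₕ = Nₕ/N with N = 51025: 0.3289, 0.2978, 0.3017, 0.0716.
p̂_st = 0.3289·0.018 + 0.2978·0.022 + 0.3017·0.019 + 0.0716·0.102 ≈ 0.02551... → 0.026.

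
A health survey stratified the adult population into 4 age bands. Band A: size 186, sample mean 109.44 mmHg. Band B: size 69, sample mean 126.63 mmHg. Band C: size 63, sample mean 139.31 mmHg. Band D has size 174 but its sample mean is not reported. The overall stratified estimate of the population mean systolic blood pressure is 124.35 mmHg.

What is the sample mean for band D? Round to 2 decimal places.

133.97

N = 186 + 69 + 63 + 174 = 492.
Overall total = μ·N = 124.35·492 = 61180.2.
Subtract the known strata: 186·109.44 + 69·126.63 + 63·139.31 = 37869.84.
Remaining total for band D: 61180.2 − 37869.84 = 23310.36.
Divide by its size: 23310.36 / 174 = 133.9676... → 133.97.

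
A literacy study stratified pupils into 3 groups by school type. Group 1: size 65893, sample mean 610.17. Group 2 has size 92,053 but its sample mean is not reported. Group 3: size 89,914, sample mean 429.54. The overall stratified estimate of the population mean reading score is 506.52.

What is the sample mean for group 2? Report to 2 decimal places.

N = 65893 + 92053 + 89914 = 247860.
Overall total = μ·N = 506.52·247860 = 125546047.2.
Subtract the known strata: 65893·610.17 + 89914·429.54 = 78827591.37.
Remaining total for group 2: 125546047.2 − 78827591.37 = 46718455.83.
Divide by its size: 46718455.83 / 92053 = 507.5169... → 507.52.

507.52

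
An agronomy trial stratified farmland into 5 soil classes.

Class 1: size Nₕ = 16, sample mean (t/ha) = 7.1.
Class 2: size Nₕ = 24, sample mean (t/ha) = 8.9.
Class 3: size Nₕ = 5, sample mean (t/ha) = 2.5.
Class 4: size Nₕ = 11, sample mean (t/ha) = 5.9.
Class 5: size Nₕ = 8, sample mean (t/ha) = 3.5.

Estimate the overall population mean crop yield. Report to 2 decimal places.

N = 64; weights Wₕ = Nₕ/N = (0.2500, 0.3750, 0.0781, 0.1719, 0.1250).
x̄_st = Σ Wₕ·x̄ₕ = 0.2500·7.1 + 0.3750·8.9 + 0.0781·2.5 + 0.1719·5.9 + 0.1250·3.5 ≈ 6.7594...
→ 6.76.

6.76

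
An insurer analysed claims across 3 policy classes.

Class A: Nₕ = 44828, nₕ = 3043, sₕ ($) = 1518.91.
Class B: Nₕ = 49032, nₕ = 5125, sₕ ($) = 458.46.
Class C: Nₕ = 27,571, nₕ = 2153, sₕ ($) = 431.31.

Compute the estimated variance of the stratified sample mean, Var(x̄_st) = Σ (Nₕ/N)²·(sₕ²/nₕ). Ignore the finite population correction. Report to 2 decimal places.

N = 121431; Wₕ = Nₕ/N.
class A: (44828/121431)²·1518.91²/3043 = 103.32412
class B: (49032/121431)²·458.46²/5125 = 6.68666
class C: (27571/121431)²·431.31²/2153 = 4.45431
Sum = 114.46509 → 114.47.

114.47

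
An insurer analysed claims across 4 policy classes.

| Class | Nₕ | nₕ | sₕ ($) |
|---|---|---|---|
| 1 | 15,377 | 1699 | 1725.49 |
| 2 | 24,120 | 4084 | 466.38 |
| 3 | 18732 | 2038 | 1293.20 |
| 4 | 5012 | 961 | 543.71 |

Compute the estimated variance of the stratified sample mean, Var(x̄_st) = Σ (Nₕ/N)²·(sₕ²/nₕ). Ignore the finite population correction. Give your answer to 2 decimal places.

185.28

N = 63241; Wₕ = Nₕ/N.
class 1: (15377/63241)²·1725.49²/1699 = 103.60418
class 2: (24120/63241)²·466.38²/4084 = 7.74732
class 3: (18732/63241)²·1293.20²/2038 = 71.99429
class 4: (5012/63241)²·543.71²/961 = 1.93213
Sum = 185.27792 → 185.28.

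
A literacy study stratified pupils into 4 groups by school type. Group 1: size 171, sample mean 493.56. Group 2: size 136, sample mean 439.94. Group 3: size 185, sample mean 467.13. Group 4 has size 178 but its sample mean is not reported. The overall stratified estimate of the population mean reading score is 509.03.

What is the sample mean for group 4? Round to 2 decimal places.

620.23

Σ Nₕx̄ₕ = N·μ, so 178·x̄_4 = 670·509.03 − (171·493.56 + 136·439.94 + 185·467.13).
= 341050.1 − 230649.65 = 110400.45.
x̄_4 = 110400.45 / 178 = 620.2272... → 620.23.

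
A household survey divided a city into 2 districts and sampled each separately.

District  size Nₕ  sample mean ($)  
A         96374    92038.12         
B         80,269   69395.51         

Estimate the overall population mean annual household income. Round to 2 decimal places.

81749.01

N = 176643; weights Wₕ = Nₕ/N = (0.5456, 0.4544).
x̄_st = Σ Wₕ·x̄ₕ = 0.5456·92038.12 + 0.4544·69395.51 ≈ 81749.0077...
→ 81749.01.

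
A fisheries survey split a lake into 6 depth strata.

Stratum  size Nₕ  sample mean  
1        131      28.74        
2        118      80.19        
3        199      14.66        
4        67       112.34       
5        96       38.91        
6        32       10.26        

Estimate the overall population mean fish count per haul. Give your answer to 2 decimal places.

43.13

x̄_st = (Σ Nₕx̄ₕ) / (Σ Nₕ) = (131·28.74 + 118·80.19 + 199·14.66 + 67·112.34 + 96·38.91 + 32·10.26) / 643
= 27735.16 / 643 = 43.1340... → 43.13.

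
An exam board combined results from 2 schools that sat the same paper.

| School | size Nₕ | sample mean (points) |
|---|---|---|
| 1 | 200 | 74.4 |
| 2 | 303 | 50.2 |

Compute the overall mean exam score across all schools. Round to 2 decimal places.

N = 503; weights Wₕ = Nₕ/N = (0.3976, 0.6024).
x̄_st = Σ Wₕ·x̄ₕ = 0.3976·74.4 + 0.6024·50.2 ≈ 59.8223...
→ 59.82.

59.82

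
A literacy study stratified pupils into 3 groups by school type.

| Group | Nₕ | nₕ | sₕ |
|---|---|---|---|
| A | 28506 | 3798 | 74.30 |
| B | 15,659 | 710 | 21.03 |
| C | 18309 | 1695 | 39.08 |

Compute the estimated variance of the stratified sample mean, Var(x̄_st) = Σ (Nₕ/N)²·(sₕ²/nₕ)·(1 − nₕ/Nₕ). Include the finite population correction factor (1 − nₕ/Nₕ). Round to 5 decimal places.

N = 62474; Wₕ = Nₕ/N.
group A: (28506/62474)²·74.30²/3798·(1 − 3798/28506) = 0.26229977
group B: (15659/62474)²·21.03²/710·(1 − 710/15659) = 0.03735921
group C: (18309/62474)²·39.08²/1695·(1 − 1695/18309) = 0.07022304
Sum = 0.36988202 → 0.36988.

0.36988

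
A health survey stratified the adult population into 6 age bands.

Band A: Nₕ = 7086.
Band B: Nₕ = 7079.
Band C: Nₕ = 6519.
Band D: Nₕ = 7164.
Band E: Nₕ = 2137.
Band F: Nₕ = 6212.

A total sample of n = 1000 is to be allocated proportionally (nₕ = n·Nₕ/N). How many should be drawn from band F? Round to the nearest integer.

N = 7086 + 7079 + 6519 + 7164 + 2137 + 6212 = 36197.
n_F = 1000·6212/36197 = 171.616... → 172.

172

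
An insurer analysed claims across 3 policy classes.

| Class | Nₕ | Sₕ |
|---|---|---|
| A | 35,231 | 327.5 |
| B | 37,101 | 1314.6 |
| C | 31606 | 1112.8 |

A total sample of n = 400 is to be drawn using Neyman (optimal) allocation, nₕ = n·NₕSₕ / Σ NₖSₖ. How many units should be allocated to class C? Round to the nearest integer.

147

Σ NₕSₕ = 35231·327.5 + 37101·1314.6 + 31606·1112.8 = 95482283.9.
Share for C: 35171156.8/95482283.9 = 0.36835.
n_C = 400 × 0.36835 = 147.341... → 147.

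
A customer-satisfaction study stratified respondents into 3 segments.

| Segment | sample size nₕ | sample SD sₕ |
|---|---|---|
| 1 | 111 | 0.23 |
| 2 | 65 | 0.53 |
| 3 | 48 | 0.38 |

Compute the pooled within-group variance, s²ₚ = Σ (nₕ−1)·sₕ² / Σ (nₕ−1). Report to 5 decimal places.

Degrees of freedom: 110 + 64 + 47 = 221.
Σ(nₕ−1)sₕ² = 110·0.0529 + 64·0.2809 + 47·0.1444 = 30.5834.
s²ₚ = 30.5834 / 221 = 0.1383864... → 0.13839.

0.13839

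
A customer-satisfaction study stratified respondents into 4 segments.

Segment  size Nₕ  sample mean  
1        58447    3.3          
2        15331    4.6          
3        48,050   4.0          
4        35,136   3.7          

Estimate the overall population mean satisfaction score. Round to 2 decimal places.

3.73

x̄_st = (Σ Nₕx̄ₕ) / (Σ Nₕ) = (58447·3.3 + 15331·4.6 + 48050·4.0 + 35136·3.7) / 156964
= 585600.9 / 156964 = 3.7308... → 3.73.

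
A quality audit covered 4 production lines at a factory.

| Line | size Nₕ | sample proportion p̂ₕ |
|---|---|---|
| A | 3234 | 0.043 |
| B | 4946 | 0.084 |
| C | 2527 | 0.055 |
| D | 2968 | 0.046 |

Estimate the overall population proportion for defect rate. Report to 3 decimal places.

Wₕ = Nₕ/N with N = 13675: 0.2365, 0.3617, 0.1848, 0.2170.
p̂_st = 0.2365·0.043 + 0.3617·0.084 + 0.1848·0.055 + 0.2170·0.046 ≈ 0.06070... → 0.061.

0.061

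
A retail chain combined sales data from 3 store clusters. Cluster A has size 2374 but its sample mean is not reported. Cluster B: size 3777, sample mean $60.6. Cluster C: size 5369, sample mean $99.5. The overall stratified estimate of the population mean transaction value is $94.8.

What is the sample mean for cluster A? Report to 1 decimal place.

N = 2374 + 3777 + 5369 = 11520.
Overall total = μ·N = 94.8·11520 = 1092096.
Subtract the known strata: 3777·60.6 + 5369·99.5 = 763101.7.
Remaining total for cluster A: 1092096 − 763101.7 = 328994.3.
Divide by its size: 328994.3 / 2374 = 138.582... → 138.6.

138.6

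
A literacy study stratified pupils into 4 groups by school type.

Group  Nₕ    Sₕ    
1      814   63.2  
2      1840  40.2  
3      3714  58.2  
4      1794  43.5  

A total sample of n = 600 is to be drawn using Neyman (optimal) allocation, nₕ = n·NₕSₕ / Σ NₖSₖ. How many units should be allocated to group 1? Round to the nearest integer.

1: NₕSₕ = 814·63.2 = 51444.8
2: NₕSₕ = 1840·40.2 = 73968
3: NₕSₕ = 3714·58.2 = 216154.8
4: NₕSₕ = 1794·43.5 = 78039
Σ NₕSₕ = 419606.6.
n_1 = 600·51444.8/419606.6 = 73.561... → 74.

74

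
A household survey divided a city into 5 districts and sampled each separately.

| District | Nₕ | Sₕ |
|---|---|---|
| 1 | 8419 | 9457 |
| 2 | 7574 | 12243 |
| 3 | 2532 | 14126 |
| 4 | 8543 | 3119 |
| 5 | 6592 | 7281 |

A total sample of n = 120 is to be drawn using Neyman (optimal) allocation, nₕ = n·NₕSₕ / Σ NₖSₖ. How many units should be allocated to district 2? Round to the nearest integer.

1: NₕSₕ = 8419·9457 = 79618483
2: NₕSₕ = 7574·12243 = 92728482
3: NₕSₕ = 2532·14126 = 35767032
4: NₕSₕ = 8543·3119 = 26645617
5: NₕSₕ = 6592·7281 = 47996352
Σ NₕSₕ = 282755966.
n_2 = 120·92728482/282755966 = 39.353... → 39.

39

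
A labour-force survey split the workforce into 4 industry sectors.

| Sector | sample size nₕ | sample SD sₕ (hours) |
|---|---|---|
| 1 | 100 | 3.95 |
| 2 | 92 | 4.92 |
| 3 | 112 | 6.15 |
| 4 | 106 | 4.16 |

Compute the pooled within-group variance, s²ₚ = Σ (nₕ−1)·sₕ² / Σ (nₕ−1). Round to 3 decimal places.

24.046

1: (100−1)·3.95² = 99·15.6025 = 1544.6475
2: (92−1)·4.92² = 91·24.2064 = 2202.7824
3: (112−1)·6.15² = 111·37.8225 = 4198.2975
4: (106−1)·4.16² = 105·17.3056 = 1817.088
Numerator = 9762.8154; denominator = Σ(nₕ−1) = 406.
s²ₚ = 9762.8154/406 = 24.04634... → 24.046.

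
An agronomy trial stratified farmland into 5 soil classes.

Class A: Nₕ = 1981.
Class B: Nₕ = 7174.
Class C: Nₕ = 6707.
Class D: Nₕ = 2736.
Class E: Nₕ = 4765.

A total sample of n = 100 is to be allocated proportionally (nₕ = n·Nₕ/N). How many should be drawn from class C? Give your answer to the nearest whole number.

N = 1981 + 7174 + 6707 + 2736 + 4765 = 23363.
n_C = 100·6707/23363 = 28.708... → 29.

29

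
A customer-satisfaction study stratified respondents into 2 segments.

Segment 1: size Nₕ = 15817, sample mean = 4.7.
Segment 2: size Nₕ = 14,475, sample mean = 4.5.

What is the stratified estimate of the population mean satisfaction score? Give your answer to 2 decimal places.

x̄_st = (Σ Nₕx̄ₕ) / (Σ Nₕ) = (15817·4.7 + 14475·4.5) / 30292
= 139477.4 / 30292 = 4.6044... → 4.60.

4.60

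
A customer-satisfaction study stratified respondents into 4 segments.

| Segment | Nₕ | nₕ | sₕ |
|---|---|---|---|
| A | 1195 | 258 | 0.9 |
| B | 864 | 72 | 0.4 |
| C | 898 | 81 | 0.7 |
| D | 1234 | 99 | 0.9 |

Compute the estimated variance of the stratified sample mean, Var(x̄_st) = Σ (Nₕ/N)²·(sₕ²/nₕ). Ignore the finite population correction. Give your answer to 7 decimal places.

0.0013368

N = 4191; Wₕ = Nₕ/N.
segment A: (1195/4191)²·0.9²/258 = 0.0002552500
segment B: (864/4191)²·0.4²/72 = 0.0000944451
segment C: (898/4191)²·0.7²/81 = 0.0002777336
segment D: (1234/4191)²·0.9²/99 = 0.0007093243
Sum = 0.0013367530 → 0.0013368.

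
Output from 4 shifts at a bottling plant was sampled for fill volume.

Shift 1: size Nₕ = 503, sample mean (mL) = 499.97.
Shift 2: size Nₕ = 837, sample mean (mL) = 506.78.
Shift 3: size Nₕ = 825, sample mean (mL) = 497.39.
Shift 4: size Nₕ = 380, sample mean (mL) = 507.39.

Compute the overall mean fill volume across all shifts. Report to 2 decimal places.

N = 2545; weights Wₕ = Nₕ/N = (0.1976, 0.3289, 0.3242, 0.1493).
x̄_st = Σ Wₕ·x̄ₕ = 0.1976·499.97 + 0.3289·506.78 + 0.3242·497.39 + 0.1493·507.39 ≈ 502.4812...
→ 502.48.

502.48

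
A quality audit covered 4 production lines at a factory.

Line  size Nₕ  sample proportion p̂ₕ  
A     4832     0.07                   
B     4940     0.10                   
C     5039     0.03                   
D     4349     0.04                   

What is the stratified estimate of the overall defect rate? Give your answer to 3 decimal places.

Wₕ = Nₕ/N with N = 19160: 0.2522, 0.2578, 0.2630, 0.2270.
p̂_st = 0.2522·0.07 + 0.2578·0.10 + 0.2630·0.03 + 0.2270·0.04 ≈ 0.06041... → 0.060.

0.060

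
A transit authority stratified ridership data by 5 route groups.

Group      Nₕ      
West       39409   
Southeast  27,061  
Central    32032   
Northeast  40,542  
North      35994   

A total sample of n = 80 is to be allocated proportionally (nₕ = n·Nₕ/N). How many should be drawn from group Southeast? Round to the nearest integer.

N = 39409 + 27061 + 32032 + 40542 + 35994 = 175038.
n_Southeast = 80·27061/175038 = 12.368... → 12.

12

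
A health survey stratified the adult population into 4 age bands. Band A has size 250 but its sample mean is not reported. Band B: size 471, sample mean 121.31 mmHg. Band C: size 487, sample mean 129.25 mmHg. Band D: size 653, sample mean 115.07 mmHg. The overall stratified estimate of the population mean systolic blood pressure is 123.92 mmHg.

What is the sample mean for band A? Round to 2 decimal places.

N = 250 + 471 + 487 + 653 = 1861.
Overall total = μ·N = 123.92·1861 = 230615.12.
Subtract the known strata: 471·121.31 + 487·129.25 + 653·115.07 = 195222.47.
Remaining total for band A: 230615.12 − 195222.47 = 35392.65.
Divide by its size: 35392.65 / 250 = 141.5706 → 141.57.

141.57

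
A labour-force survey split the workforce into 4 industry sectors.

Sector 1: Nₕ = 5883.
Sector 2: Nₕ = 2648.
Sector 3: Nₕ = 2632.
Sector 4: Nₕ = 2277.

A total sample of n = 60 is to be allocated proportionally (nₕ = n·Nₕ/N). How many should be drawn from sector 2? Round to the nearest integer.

N = 5883 + 2648 + 2632 + 2277 = 13440.
n_2 = 60·2648/13440 = 11.821... → 12.

12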